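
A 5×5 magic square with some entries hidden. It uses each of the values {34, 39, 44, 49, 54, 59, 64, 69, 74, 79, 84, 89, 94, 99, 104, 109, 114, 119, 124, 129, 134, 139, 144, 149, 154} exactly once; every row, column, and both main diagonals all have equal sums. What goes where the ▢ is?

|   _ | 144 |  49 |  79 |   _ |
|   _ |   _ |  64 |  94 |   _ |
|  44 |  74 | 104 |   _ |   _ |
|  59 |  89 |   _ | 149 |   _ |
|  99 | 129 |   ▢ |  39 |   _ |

The 25 entries sum to 2350, so each line sums to 2350/5 = 470.
Column 2: 144 + 74 + 89 + 129 + ? = 470, so (2,2) = 34.
Column 4 must total 470; the given cells sum to 361, so (3,4) = 109.
Anti-diagonal: 94 + 104 + 89 + 99 + ? = 470, so (1,5) = 84.
The remaining cell in row 1 is (1,1) = 470 − 356 = 114.
The remaining cell in row 3 is (3,5) = 470 − 331 = 139.
The remaining cell in column 1 is (2,1) = 470 − 316 = 154.
From main diagonal, 470 − (114 + 34 + 104 + 149) gives (5,5) = 69.
Row 2 must total 470; the given cells sum to 346, so (2,5) = 124.
Row 5 needs 470; the known cells sum to 336, so (5,3) = 134.

134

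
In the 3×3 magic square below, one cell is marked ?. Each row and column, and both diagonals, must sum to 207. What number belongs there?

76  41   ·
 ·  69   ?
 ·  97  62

From row 1, 207 − (76 + 41) gives (1,3) = 90.
Row 3 needs 207; the known cells sum to 159, so (3,1) = 48.
From column 1, 207 − (76 + 48) gives (2,1) = 83.
Column 3 needs 207; the known cells sum to 152, so (2,3) = 55.

55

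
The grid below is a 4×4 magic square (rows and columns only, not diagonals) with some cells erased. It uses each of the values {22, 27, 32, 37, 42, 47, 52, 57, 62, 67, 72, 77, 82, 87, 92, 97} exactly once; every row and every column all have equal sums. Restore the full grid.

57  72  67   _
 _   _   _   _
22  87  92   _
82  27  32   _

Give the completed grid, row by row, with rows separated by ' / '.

57 72 67 42 / 77 52 47 62 / 22 87 92 37 / 82 27 32 97

The 16 entries sum to 952, so each line sums to 952/4 = 238.
The remaining cell in row 1 is (1,4) = 238 − 196 = 42.
Row 3 must total 238; the given cells sum to 201, so (3,4) = 37.
From row 4, 238 − (82 + 27 + 32) gives (4,4) = 97.
The remaining cell in column 1 is (2,1) = 238 − 161 = 77.
Column 2: 72 + 87 + 27 + ? = 238, so (2,2) = 52.
Column 3 needs 238; the known cells sum to 191, so (2,3) = 47.
Using column 4: 42 + 37 + 97 + ? → (2,4) = 238 − 176 = 62.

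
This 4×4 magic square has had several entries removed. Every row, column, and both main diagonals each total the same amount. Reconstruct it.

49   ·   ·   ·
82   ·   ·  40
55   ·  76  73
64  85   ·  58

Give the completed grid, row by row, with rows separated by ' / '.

Column 1 is already complete: 49 + 82 + 55 + 64 = 250, so that is the magic constant.
The remaining cell in row 3 is (3,2) = 250 − 204 = 46.
Row 4 must total 250; the given cells sum to 207, so (4,3) = 43.
Column 4: 40 + 73 + 58 + ? = 250, so (1,4) = 79.
From main diagonal, 250 − (49 + 76 + 58) gives (2,2) = 67.
Anti-diagonal must total 250; the given cells sum to 189, so (2,3) = 61.
The remaining cell in column 2 is (1,2) = 250 − 198 = 52.
Using column 3: 61 + 76 + 43 + ? → (1,3) = 250 − 180 = 70.

49 52 70 79 / 82 67 61 40 / 55 46 76 73 / 64 85 43 58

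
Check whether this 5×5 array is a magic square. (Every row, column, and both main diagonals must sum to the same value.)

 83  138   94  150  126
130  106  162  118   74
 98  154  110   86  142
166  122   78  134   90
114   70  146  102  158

No — column 1 sums to 591 but anti-diagonal sums to 590.

Row 1: 83 + 138 + 94 + 150 + 126 = 591.
Row 2: 130 + 106 + 162 + 118 + 74 = 590.
Row 3: 98 + 154 + 110 + 86 + 142 = 590.
Row 4: 166 + 122 + 78 + 134 + 90 = 590.
Row 5: 114 + 70 + 146 + 102 + 158 = 590.
Column 1: 83 + 130 + 98 + 166 + 114 = 591.
Column 2: 138 + 106 + 154 + 122 + 70 = 590.
Column 3: 94 + 162 + 110 + 78 + 146 = 590.
Column 4: 150 + 118 + 86 + 134 + 102 = 590.
Column 5: 126 + 74 + 142 + 90 + 158 = 590.
Main diagonal: 83 + 106 + 110 + 134 + 158 = 591.
Anti-diagonal: 126 + 118 + 110 + 122 + 114 = 590.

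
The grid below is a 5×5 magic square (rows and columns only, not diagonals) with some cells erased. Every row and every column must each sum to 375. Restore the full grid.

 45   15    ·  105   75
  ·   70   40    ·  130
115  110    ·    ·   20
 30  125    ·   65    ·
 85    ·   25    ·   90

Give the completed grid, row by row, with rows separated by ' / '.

45 15 135 105 75 / 100 70 40 35 130 / 115 110 80 50 20 / 30 125 95 65 60 / 85 55 25 120 90

Row 1 must total 375; the given cells sum to 240, so (1,3) = 135.
Column 1 needs 375; the known cells sum to 275, so (2,1) = 100.
The remaining cell in column 2 is (5,2) = 375 − 320 = 55.
From column 5, 375 − (75 + 130 + 20 + 90) gives (4,5) = 60.
Using row 2: 100 + 70 + 40 + 130 + ? → (2,4) = 375 − 340 = 35.
The remaining cell in row 4 is (4,3) = 375 − 280 = 95.
Row 5: 85 + 55 + 25 + 90 + ? = 375, so (5,4) = 120.
Column 3 needs 375; the known cells sum to 295, so (3,3) = 80.
Column 4 needs 375; the known cells sum to 325, so (3,4) = 50.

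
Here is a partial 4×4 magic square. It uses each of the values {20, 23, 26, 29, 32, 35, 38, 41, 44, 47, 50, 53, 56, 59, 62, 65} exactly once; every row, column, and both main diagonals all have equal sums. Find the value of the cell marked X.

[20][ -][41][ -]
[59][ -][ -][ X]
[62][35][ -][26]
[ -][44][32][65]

23

The 16 entries sum to 680, so each line sums to 680/4 = 170.
Row 3 needs 170; the known cells sum to 123, so (3,3) = 47.
Row 4 must total 170; the given cells sum to 141, so (4,1) = 29.
Using column 3: 41 + 47 + 32 + ? → (2,3) = 170 − 120 = 50.
Main diagonal: 20 + 47 + 65 + ? = 170, so (2,2) = 38.
The remaining cell in anti-diagonal is (1,4) = 170 − 114 = 56.
Using row 1: 20 + 41 + 56 + ? → (1,2) = 170 − 117 = 53.
Row 2 needs 170; the known cells sum to 147, so (2,4) = 23.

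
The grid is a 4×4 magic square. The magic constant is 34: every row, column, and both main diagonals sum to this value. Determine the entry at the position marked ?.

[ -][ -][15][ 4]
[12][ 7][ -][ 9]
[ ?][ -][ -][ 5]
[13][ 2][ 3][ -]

Using row 2: 12 + 7 + 9 + ? → (2,3) = 34 − 28 = 6.
Row 4 must total 34; the given cells sum to 18, so (4,4) = 16.
Using column 3: 15 + 6 + 3 + ? → (3,3) = 34 − 24 = 10.
The remaining cell in main diagonal is (1,1) = 34 − 33 = 1.
Using anti-diagonal: 4 + 6 + 13 + ? → (3,2) = 34 − 23 = 11.
From row 1, 34 − (1 + 15 + 4) gives (1,2) = 14.
Row 3 must total 34; the given cells sum to 26, so (3,1) = 8.

8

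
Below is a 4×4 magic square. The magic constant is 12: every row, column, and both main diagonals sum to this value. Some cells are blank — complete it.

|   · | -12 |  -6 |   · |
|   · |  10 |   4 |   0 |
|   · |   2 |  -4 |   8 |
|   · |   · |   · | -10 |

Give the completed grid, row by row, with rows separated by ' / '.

16 -12 -6 14 / -2 10 4 0 / 6 2 -4 8 / -8 12 18 -10

The remaining cell in row 2 is (2,1) = 12 − 14 = -2.
Row 3 needs 12; the known cells sum to 6, so (3,1) = 6.
The remaining cell in column 2 is (4,2) = 12 − 0 = 12.
Using column 3: -6 + 4 + (-4) + ? → (4,3) = 12 − (-6) = 18.
The remaining cell in column 4 is (1,4) = 12 − (-2) = 14.
Main diagonal needs 12; the known cells sum to -4, so (1,1) = 16.
Anti-diagonal: 14 + 4 + 2 + ? = 12, so (4,1) = -8.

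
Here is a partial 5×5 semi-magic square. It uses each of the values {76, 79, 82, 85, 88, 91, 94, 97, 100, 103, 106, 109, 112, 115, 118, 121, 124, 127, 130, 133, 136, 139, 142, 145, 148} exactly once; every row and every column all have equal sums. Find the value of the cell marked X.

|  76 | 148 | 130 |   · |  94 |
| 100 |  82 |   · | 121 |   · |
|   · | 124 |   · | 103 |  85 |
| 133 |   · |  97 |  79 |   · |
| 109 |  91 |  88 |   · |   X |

127

The 25 entries sum to 2800, so each line sums to 2800/5 = 560.
Row 1 must total 560; the given cells sum to 448, so (1,4) = 112.
Column 1: 76 + 100 + 133 + 109 + ? = 560, so (3,1) = 142.
Using column 2: 148 + 82 + 124 + 91 + ? → (4,2) = 560 − 445 = 115.
The remaining cell in column 4 is (5,4) = 560 − 415 = 145.
Row 3 must total 560; the given cells sum to 454, so (3,3) = 106.
The remaining cell in row 4 is (4,5) = 560 − 424 = 136.
From row 5, 560 − (109 + 91 + 88 + 145) gives (5,5) = 127.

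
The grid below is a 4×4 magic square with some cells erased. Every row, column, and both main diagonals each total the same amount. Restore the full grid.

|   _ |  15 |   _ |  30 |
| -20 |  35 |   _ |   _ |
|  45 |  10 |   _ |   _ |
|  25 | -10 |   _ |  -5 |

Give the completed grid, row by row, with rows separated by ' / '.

0 15 5 30 / -20 35 -15 50 / 45 10 20 -25 / 25 -10 40 -5

Column 2 is already complete: 15 + 35 + 10 + -10 = 50, so that is the magic constant.
The remaining cell in row 4 is (4,3) = 50 − 10 = 40.
Column 1: -20 + 45 + 25 + ? = 50, so (1,1) = 0.
From main diagonal, 50 − (0 + 35 + (-5)) gives (3,3) = 20.
From anti-diagonal, 50 − (30 + 10 + 25) gives (2,3) = -15.
Using row 1: 0 + 15 + 30 + ? → (1,3) = 50 − 45 = 5.
Row 2 must total 50; the given cells sum to 0, so (2,4) = 50.
Row 3 needs 50; the known cells sum to 75, so (3,4) = -25.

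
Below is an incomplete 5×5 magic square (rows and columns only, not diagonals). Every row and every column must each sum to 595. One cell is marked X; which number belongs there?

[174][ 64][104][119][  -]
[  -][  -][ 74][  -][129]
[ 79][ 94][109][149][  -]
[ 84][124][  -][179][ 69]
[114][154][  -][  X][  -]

59

The remaining cell in row 1 is (1,5) = 595 − 461 = 134.
Using row 3: 79 + 94 + 109 + 149 + ? → (3,5) = 595 − 431 = 164.
Row 4 needs 595; the known cells sum to 456, so (4,3) = 139.
Column 1: 174 + 79 + 84 + 114 + ? = 595, so (2,1) = 144.
Column 2: 64 + 94 + 124 + 154 + ? = 595, so (2,2) = 159.
From column 3, 595 − (104 + 74 + 109 + 139) gives (5,3) = 169.
From column 5, 595 − (134 + 129 + 164 + 69) gives (5,5) = 99.
Row 2 must total 595; the given cells sum to 506, so (2,4) = 89.
Using row 5: 114 + 154 + 169 + 99 + ? → (5,4) = 595 − 536 = 59.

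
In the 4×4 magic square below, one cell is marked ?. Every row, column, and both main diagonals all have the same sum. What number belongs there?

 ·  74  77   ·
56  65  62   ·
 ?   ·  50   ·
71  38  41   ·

68

Column 3 is complete and sums to 230; that is the magic constant.
Row 2: 56 + 65 + 62 + ? = 230, so (2,4) = 47.
The remaining cell in row 4 is (4,4) = 230 − 150 = 80.
Column 2: 74 + 65 + 38 + ? = 230, so (3,2) = 53.
Main diagonal: 65 + 50 + 80 + ? = 230, so (1,1) = 35.
Anti-diagonal must total 230; the given cells sum to 186, so (1,4) = 44.
The remaining cell in column 1 is (3,1) = 230 − 162 = 68.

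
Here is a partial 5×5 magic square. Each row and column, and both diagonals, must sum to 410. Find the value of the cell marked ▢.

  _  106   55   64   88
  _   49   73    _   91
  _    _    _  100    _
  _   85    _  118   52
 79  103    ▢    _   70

112

From row 1, 410 − (106 + 55 + 64 + 88) gives (1,1) = 97.
Column 2 needs 410; the known cells sum to 343, so (3,2) = 67.
The remaining cell in column 5 is (3,5) = 410 − 301 = 109.
The remaining cell in main diagonal is (3,3) = 410 − 334 = 76.
From anti-diagonal, 410 − (88 + 76 + 85 + 79) gives (2,4) = 82.
Row 2: 49 + 73 + 82 + 91 + ? = 410, so (2,1) = 115.
The remaining cell in row 3 is (3,1) = 410 − 352 = 58.
Column 1 needs 410; the known cells sum to 349, so (4,1) = 61.
Column 4 must total 410; the given cells sum to 364, so (5,4) = 46.
Row 4 must total 410; the given cells sum to 316, so (4,3) = 94.
Using row 5: 79 + 103 + 46 + 70 + ? → (5,3) = 410 − 298 = 112.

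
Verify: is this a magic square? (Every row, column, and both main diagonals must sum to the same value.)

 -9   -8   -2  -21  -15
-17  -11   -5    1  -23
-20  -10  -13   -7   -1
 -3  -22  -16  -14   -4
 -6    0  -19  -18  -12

No — row 1 sums to -55 but row 3 sums to -51.

Row 1: -9 + (-8) + (-2) + (-21) + (-15) = -55.
Row 2: -17 + (-11) + (-5) + 1 + (-23) = -55.
Row 3: -20 + (-10) + (-13) + (-7) + (-1) = -51.
Row 4: -3 + (-22) + (-16) + (-14) + (-4) = -59.
Row 5: -6 + 0 + (-19) + (-18) + (-12) = -55.
Column 1: -9 + (-17) + (-20) + (-3) + (-6) = -55.
Column 2: -8 + (-11) + (-10) + (-22) + 0 = -51.
Column 3: -2 + (-5) + (-13) + (-16) + (-19) = -55.
Column 4: -21 + 1 + (-7) + (-14) + (-18) = -59.
Column 5: -15 + (-23) + (-1) + (-4) + (-12) = -55.
Main diagonal: -9 + (-11) + (-13) + (-14) + (-12) = -59.
Anti-diagonal: -15 + 1 + (-13) + (-22) + (-6) = -55.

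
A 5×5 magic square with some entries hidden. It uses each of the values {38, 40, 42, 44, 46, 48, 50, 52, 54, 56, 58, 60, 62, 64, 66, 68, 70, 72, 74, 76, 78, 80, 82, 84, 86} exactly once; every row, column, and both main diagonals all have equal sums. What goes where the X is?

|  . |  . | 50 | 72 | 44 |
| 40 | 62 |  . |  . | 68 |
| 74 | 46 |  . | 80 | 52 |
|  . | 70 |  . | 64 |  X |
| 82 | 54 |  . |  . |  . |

The 25 entries sum to 1550, so each line sums to 1550/5 = 310.
The remaining cell in row 3 is (3,3) = 310 − 252 = 58.
The remaining cell in column 2 is (1,2) = 310 − 232 = 78.
The remaining cell in anti-diagonal is (2,4) = 310 − 254 = 56.
The remaining cell in row 1 is (1,1) = 310 − 244 = 66.
Row 2: 40 + 62 + 56 + 68 + ? = 310, so (2,3) = 84.
Column 1 needs 310; the known cells sum to 262, so (4,1) = 48.
Using column 4: 72 + 56 + 80 + 64 + ? → (5,4) = 310 − 272 = 38.
Using main diagonal: 66 + 62 + 58 + 64 + ? → (5,5) = 310 − 250 = 60.
Row 5 must total 310; the given cells sum to 234, so (5,3) = 76.
Column 3 must total 310; the given cells sum to 268, so (4,3) = 42.
From column 5, 310 − (44 + 68 + 52 + 60) gives (4,5) = 86.

86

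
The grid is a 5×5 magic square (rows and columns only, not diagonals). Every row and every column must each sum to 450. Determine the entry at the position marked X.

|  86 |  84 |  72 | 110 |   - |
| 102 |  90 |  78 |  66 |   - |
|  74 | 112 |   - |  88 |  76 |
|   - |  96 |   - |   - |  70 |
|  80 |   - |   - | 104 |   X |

92

Using row 1: 86 + 84 + 72 + 110 + ? → (1,5) = 450 − 352 = 98.
Using row 2: 102 + 90 + 78 + 66 + ? → (2,5) = 450 − 336 = 114.
Using row 3: 74 + 112 + 88 + 76 + ? → (3,3) = 450 − 350 = 100.
Column 1: 86 + 102 + 74 + 80 + ? = 450, so (4,1) = 108.
The remaining cell in column 2 is (5,2) = 450 − 382 = 68.
The remaining cell in column 4 is (4,4) = 450 − 368 = 82.
The remaining cell in column 5 is (5,5) = 450 − 358 = 92.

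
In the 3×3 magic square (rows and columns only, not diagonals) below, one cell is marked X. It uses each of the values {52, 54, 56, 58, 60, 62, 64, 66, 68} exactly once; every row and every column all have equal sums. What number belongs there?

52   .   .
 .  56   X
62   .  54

58

The 9 entries sum to 540, so each line sums to 540/3 = 180.
Row 3 must total 180; the given cells sum to 116, so (3,2) = 64.
From column 1, 180 − (52 + 62) gives (2,1) = 66.
Column 2: 56 + 64 + ? = 180, so (1,2) = 60.
Row 1 needs 180; the known cells sum to 112, so (1,3) = 68.
From row 2, 180 − (66 + 56) gives (2,3) = 58.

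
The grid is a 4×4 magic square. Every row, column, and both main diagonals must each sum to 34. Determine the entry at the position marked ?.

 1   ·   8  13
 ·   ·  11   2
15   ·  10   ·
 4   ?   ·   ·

Row 1 must total 34; the given cells sum to 22, so (1,2) = 12.
The remaining cell in column 1 is (2,1) = 34 − 20 = 14.
Column 3 needs 34; the known cells sum to 29, so (4,3) = 5.
Anti-diagonal needs 34; the known cells sum to 28, so (3,2) = 6.
Row 2 needs 34; the known cells sum to 27, so (2,2) = 7.
Using row 3: 15 + 6 + 10 + ? → (3,4) = 34 − 31 = 3.
Column 2 needs 34; the known cells sum to 25, so (4,2) = 9.

9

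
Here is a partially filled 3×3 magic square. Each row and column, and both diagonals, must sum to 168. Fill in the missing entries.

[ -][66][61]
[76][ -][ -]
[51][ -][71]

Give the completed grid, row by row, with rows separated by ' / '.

41 66 61 / 76 56 36 / 51 46 71

The remaining cell in row 1 is (1,1) = 168 − 127 = 41.
Row 3 needs 168; the known cells sum to 122, so (3,2) = 46.
Column 2 needs 168; the known cells sum to 112, so (2,2) = 56.
Column 3 needs 168; the known cells sum to 132, so (2,3) = 36.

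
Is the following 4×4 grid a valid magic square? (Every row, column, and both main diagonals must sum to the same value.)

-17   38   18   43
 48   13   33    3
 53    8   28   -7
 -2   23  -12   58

No — row 1 sums to 82 but row 4 sums to 67.

Row 1: -17 + 38 + 18 + 43 = 82.
Row 2: 48 + 13 + 33 + 3 = 97.
Row 3: 53 + 8 + 28 + (-7) = 82.
Row 4: -2 + 23 + (-12) + 58 = 67.
Column 1: -17 + 48 + 53 + (-2) = 82.
Column 2: 38 + 13 + 8 + 23 = 82.
Column 3: 18 + 33 + 28 + (-12) = 67.
Column 4: 43 + 3 + (-7) + 58 = 97.
Main diagonal: -17 + 13 + 28 + 58 = 82.
Anti-diagonal: 43 + 33 + 8 + (-2) = 82.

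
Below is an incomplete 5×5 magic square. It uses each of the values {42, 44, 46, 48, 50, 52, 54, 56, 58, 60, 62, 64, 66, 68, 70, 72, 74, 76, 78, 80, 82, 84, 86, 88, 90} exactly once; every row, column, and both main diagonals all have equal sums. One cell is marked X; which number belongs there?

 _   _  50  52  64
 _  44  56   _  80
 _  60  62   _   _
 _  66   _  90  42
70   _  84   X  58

The 25 entries sum to 1650, so each line sums to 1650/5 = 330.
From column 3, 330 − (50 + 56 + 62 + 84) gives (4,3) = 78.
The remaining cell in column 5 is (3,5) = 330 − 244 = 86.
Main diagonal must total 330; the given cells sum to 254, so (1,1) = 76.
Anti-diagonal needs 330; the known cells sum to 262, so (2,4) = 68.
The remaining cell in row 1 is (1,2) = 330 − 242 = 88.
Row 2 must total 330; the given cells sum to 248, so (2,1) = 82.
Row 4 needs 330; the known cells sum to 276, so (4,1) = 54.
The remaining cell in column 1 is (3,1) = 330 − 282 = 48.
From column 2, 330 − (88 + 44 + 60 + 66) gives (5,2) = 72.
From row 3, 330 − (48 + 60 + 62 + 86) gives (3,4) = 74.
Using row 5: 70 + 72 + 84 + 58 + ? → (5,4) = 330 − 284 = 46.

46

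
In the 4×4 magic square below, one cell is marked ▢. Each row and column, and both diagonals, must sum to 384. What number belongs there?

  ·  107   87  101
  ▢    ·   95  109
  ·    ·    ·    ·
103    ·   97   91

81

Row 1 needs 384; the known cells sum to 295, so (1,1) = 89.
Row 4 needs 384; the known cells sum to 291, so (4,2) = 93.
The remaining cell in column 3 is (3,3) = 384 − 279 = 105.
Column 4 must total 384; the given cells sum to 301, so (3,4) = 83.
Main diagonal must total 384; the given cells sum to 285, so (2,2) = 99.
From anti-diagonal, 384 − (101 + 95 + 103) gives (3,2) = 85.
The remaining cell in row 2 is (2,1) = 384 − 303 = 81.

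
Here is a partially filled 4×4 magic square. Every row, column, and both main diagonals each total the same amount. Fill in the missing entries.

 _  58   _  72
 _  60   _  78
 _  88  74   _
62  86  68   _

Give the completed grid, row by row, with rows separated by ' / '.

82 58 80 72 / 84 60 70 78 / 64 88 74 66 / 62 86 68 76

Column 2 is already complete: 58 + 60 + 88 + 86 = 292, so that is the magic constant.
Row 4 needs 292; the known cells sum to 216, so (4,4) = 76.
The remaining cell in column 4 is (3,4) = 292 − 226 = 66.
The remaining cell in main diagonal is (1,1) = 292 − 210 = 82.
Anti-diagonal must total 292; the given cells sum to 222, so (2,3) = 70.
Using row 1: 82 + 58 + 72 + ? → (1,3) = 292 − 212 = 80.
The remaining cell in row 2 is (2,1) = 292 − 208 = 84.
The remaining cell in row 3 is (3,1) = 292 − 228 = 64.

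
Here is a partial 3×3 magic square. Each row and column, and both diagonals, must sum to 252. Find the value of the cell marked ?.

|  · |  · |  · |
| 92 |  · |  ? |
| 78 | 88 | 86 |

76

From column 1, 252 − (92 + 78) gives (1,1) = 82.
Using main diagonal: 82 + 86 + ? → (2,2) = 252 − 168 = 84.
Using anti-diagonal: 84 + 78 + ? → (1,3) = 252 − 162 = 90.
From row 1, 252 − (82 + 90) gives (1,2) = 80.
Using row 2: 92 + 84 + ? → (2,3) = 252 − 176 = 76.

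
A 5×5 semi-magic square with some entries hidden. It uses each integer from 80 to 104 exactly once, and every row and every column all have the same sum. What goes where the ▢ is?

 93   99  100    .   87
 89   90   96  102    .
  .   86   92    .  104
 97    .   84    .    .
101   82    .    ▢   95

The entries are 80 through 104, which sum to 2300, so each line sums to 2300/5 = 460.
Row 1 must total 460; the given cells sum to 379, so (1,4) = 81.
Row 2 must total 460; the given cells sum to 377, so (2,5) = 83.
Using column 1: 93 + 89 + 97 + 101 + ? → (3,1) = 460 − 380 = 80.
Column 2 needs 460; the known cells sum to 357, so (4,2) = 103.
From column 3, 460 − (100 + 96 + 92 + 84) gives (5,3) = 88.
Using column 5: 87 + 83 + 104 + 95 + ? → (4,5) = 460 − 369 = 91.
Row 3 needs 460; the known cells sum to 362, so (3,4) = 98.
Row 4 must total 460; the given cells sum to 375, so (4,4) = 85.
From row 5, 460 − (101 + 82 + 88 + 95) gives (5,4) = 94.

94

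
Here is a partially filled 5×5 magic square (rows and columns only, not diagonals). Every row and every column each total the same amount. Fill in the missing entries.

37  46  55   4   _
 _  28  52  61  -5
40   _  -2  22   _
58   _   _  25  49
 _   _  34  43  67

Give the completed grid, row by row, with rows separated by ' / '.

Column 4 is already complete: 4 + 61 + 22 + 25 + 43 = 155, so that is the magic constant.
The remaining cell in row 1 is (1,5) = 155 − 142 = 13.
Row 2 needs 155; the known cells sum to 136, so (2,1) = 19.
Column 1 must total 155; the given cells sum to 154, so (5,1) = 1.
The remaining cell in column 3 is (4,3) = 155 − 139 = 16.
Using column 5: 13 + (-5) + 49 + 67 + ? → (3,5) = 155 − 124 = 31.
Row 3 needs 155; the known cells sum to 91, so (3,2) = 64.
The remaining cell in row 4 is (4,2) = 155 − 148 = 7.
The remaining cell in row 5 is (5,2) = 155 − 145 = 10.

37 46 55 4 13 / 19 28 52 61 -5 / 40 64 -2 22 31 / 58 7 16 25 49 / 1 10 34 43 67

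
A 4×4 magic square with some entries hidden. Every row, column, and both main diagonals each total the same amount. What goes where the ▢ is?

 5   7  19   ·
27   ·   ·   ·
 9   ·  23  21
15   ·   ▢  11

1

Column 1 is complete and sums to 56; that is the magic constant.
Row 1 must total 56; the given cells sum to 31, so (1,4) = 25.
Row 3 needs 56; the known cells sum to 53, so (3,2) = 3.
Column 4 must total 56; the given cells sum to 57, so (2,4) = -1.
Main diagonal: 5 + 23 + 11 + ? = 56, so (2,2) = 17.
From anti-diagonal, 56 − (25 + 3 + 15) gives (2,3) = 13.
Using column 2: 7 + 17 + 3 + ? → (4,2) = 56 − 27 = 29.
Column 3 needs 56; the known cells sum to 55, so (4,3) = 1.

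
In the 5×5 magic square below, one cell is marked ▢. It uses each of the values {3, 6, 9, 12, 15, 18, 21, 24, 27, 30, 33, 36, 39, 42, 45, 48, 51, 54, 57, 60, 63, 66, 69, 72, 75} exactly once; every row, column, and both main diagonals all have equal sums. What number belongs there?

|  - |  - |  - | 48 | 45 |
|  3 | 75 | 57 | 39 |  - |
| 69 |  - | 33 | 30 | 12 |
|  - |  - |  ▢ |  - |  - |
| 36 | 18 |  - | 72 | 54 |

The 25 entries sum to 975, so each line sums to 975/5 = 195.
Using row 2: 3 + 75 + 57 + 39 + ? → (2,5) = 195 − 174 = 21.
Using row 3: 69 + 33 + 30 + 12 + ? → (3,2) = 195 − 144 = 51.
The remaining cell in row 5 is (5,3) = 195 − 180 = 15.
From column 4, 195 − (48 + 39 + 30 + 72) gives (4,4) = 6.
Column 5 must total 195; the given cells sum to 132, so (4,5) = 63.
Main diagonal: 75 + 33 + 6 + 54 + ? = 195, so (1,1) = 27.
Using anti-diagonal: 45 + 39 + 33 + 36 + ? → (4,2) = 195 − 153 = 42.
Column 1 must total 195; the given cells sum to 135, so (4,1) = 60.
Column 2 must total 195; the given cells sum to 186, so (1,2) = 9.
From row 1, 195 − (27 + 9 + 48 + 45) gives (1,3) = 66.
Using row 4: 60 + 42 + 6 + 63 + ? → (4,3) = 195 − 171 = 24.

24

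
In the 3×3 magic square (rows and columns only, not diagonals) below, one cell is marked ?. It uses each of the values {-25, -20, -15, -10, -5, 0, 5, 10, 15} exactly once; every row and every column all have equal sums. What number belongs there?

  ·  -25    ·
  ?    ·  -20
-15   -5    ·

The 9 entries sum to -45, so each line sums to -45/3 = -15.
From row 3, -15 − (-15 + (-5)) gives (3,3) = 5.
From column 2, -15 − (-25 + (-5)) gives (2,2) = 15.
Column 3 needs -15; the known cells sum to -15, so (1,3) = 0.
Row 1 must total -15; the given cells sum to -25, so (1,1) = 10.
Row 2: 15 + (-20) + ? = -15, so (2,1) = -10.

-10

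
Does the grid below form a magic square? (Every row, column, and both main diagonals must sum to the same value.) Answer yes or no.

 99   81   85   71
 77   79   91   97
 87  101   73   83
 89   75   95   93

Row 1: 99 + 81 + 85 + 71 = 336.
Row 2: 77 + 79 + 91 + 97 = 344.
Row 3: 87 + 101 + 73 + 83 = 344.
Row 4: 89 + 75 + 95 + 93 = 352.
Column 1: 99 + 77 + 87 + 89 = 352.
Column 2: 81 + 79 + 101 + 75 = 336.
Column 3: 85 + 91 + 73 + 95 = 344.
Column 4: 71 + 97 + 83 + 93 = 344.
Main diagonal: 99 + 79 + 73 + 93 = 344.
Anti-diagonal: 71 + 91 + 101 + 89 = 352.

No — column 2 sums to 336 but column 3 sums to 344.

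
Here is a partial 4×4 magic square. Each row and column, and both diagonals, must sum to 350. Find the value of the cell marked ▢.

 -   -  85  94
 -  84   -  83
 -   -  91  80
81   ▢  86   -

Column 3 must total 350; the given cells sum to 262, so (2,3) = 88.
Using column 4: 94 + 83 + 80 + ? → (4,4) = 350 − 257 = 93.
The remaining cell in main diagonal is (1,1) = 350 − 268 = 82.
Anti-diagonal: 94 + 88 + 81 + ? = 350, so (3,2) = 87.
Using row 1: 82 + 85 + 94 + ? → (1,2) = 350 − 261 = 89.
From row 2, 350 − (84 + 88 + 83) gives (2,1) = 95.
Row 3: 87 + 91 + 80 + ? = 350, so (3,1) = 92.
From row 4, 350 − (81 + 86 + 93) gives (4,2) = 90.

90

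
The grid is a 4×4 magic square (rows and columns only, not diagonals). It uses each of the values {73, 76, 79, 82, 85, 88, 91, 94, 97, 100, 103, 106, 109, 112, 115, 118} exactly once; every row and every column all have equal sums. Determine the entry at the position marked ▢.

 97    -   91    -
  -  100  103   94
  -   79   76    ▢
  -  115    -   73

109

The 16 entries sum to 1528, so each line sums to 1528/4 = 382.
Using row 2: 100 + 103 + 94 + ? → (2,1) = 382 − 297 = 85.
The remaining cell in column 2 is (1,2) = 382 − 294 = 88.
Column 3: 91 + 103 + 76 + ? = 382, so (4,3) = 112.
The remaining cell in row 1 is (1,4) = 382 − 276 = 106.
Row 4 must total 382; the given cells sum to 300, so (4,1) = 82.
Using column 1: 97 + 85 + 82 + ? → (3,1) = 382 − 264 = 118.
From column 4, 382 − (106 + 94 + 73) gives (3,4) = 109.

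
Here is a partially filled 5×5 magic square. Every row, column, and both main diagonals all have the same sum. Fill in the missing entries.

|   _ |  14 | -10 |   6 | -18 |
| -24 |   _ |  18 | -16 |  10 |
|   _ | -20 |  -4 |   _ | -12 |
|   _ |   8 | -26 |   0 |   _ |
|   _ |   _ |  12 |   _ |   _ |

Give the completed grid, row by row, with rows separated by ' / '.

-2 14 -10 6 -18 / -24 2 18 -16 10 / 4 -20 -4 22 -12 / -8 8 -26 0 16 / 20 -14 12 -22 -6

Column 3 is already complete: -10 + 18 + -4 + -26 + 12 = -10, so that is the magic constant.
The remaining cell in row 1 is (1,1) = -10 − (-8) = -2.
The remaining cell in row 2 is (2,2) = -10 − (-12) = 2.
The remaining cell in column 2 is (5,2) = -10 − 4 = -14.
Main diagonal: -2 + 2 + (-4) + 0 + ? = -10, so (5,5) = -6.
Anti-diagonal: -18 + (-16) + (-4) + 8 + ? = -10, so (5,1) = 20.
Using row 5: 20 + (-14) + 12 + (-6) + ? → (5,4) = -10 − 12 = -22.
The remaining cell in column 4 is (3,4) = -10 − (-32) = 22.
Column 5: -18 + 10 + (-12) + (-6) + ? = -10, so (4,5) = 16.
Row 3 must total -10; the given cells sum to -14, so (3,1) = 4.
Using row 4: 8 + (-26) + 0 + 16 + ? → (4,1) = -10 − (-2) = -8.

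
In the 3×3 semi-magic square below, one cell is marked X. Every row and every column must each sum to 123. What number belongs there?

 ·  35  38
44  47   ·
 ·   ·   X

53

The remaining cell in row 1 is (1,1) = 123 − 73 = 50.
Using row 2: 44 + 47 + ? → (2,3) = 123 − 91 = 32.
Column 1: 50 + 44 + ? = 123, so (3,1) = 29.
From column 2, 123 − (35 + 47) gives (3,2) = 41.
Column 3 needs 123; the known cells sum to 70, so (3,3) = 53.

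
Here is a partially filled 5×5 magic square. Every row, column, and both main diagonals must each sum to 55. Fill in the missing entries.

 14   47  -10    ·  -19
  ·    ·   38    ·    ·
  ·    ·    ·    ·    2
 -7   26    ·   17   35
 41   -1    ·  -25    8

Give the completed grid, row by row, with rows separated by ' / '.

14 47 -10 23 -19 / -13 5 38 -4 29 / 20 -22 11 44 2 / -7 26 -16 17 35 / 41 -1 32 -25 8

The remaining cell in row 1 is (1,4) = 55 − 32 = 23.
Using row 4: -7 + 26 + 17 + 35 + ? → (4,3) = 55 − 71 = -16.
Using row 5: 41 + (-1) + (-25) + 8 + ? → (5,3) = 55 − 23 = 32.
Column 3: -10 + 38 + (-16) + 32 + ? = 55, so (3,3) = 11.
Column 5 must total 55; the given cells sum to 26, so (2,5) = 29.
Main diagonal: 14 + 11 + 17 + 8 + ? = 55, so (2,2) = 5.
From anti-diagonal, 55 − (-19 + 11 + 26 + 41) gives (2,4) = -4.
Using row 2: 5 + 38 + (-4) + 29 + ? → (2,1) = 55 − 68 = -13.
Column 1: 14 + (-13) + (-7) + 41 + ? = 55, so (3,1) = 20.
Column 2: 47 + 5 + 26 + (-1) + ? = 55, so (3,2) = -22.
Column 4 must total 55; the given cells sum to 11, so (3,4) = 44.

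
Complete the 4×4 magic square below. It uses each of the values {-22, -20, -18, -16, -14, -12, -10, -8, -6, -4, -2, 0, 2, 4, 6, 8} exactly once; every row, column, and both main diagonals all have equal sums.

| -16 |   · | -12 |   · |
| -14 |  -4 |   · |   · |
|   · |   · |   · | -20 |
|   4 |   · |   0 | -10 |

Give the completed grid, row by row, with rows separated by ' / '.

The 16 entries sum to -112, so each line sums to -112/4 = -28.
From row 4, -28 − (4 + 0 + (-10)) gives (4,2) = -22.
Column 1 needs -28; the known cells sum to -26, so (3,1) = -2.
Main diagonal must total -28; the given cells sum to -30, so (3,3) = 2.
Row 3 must total -28; the given cells sum to -20, so (3,2) = -8.
From column 2, -28 − (-4 + (-8) + (-22)) gives (1,2) = 6.
From column 3, -28 − (-12 + 2 + 0) gives (2,3) = -18.
Using anti-diagonal: -18 + (-8) + 4 + ? → (1,4) = -28 − (-22) = -6.
From row 2, -28 − (-14 + (-4) + (-18)) gives (2,4) = 8.

-16 6 -12 -6 / -14 -4 -18 8 / -2 -8 2 -20 / 4 -22 0 -10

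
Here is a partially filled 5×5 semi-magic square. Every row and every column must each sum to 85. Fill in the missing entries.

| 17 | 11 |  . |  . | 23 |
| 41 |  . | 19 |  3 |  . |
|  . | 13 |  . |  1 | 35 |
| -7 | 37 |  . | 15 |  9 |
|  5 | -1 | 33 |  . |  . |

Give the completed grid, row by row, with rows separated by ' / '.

Row 4 must total 85; the given cells sum to 54, so (4,3) = 31.
Using column 1: 17 + 41 + (-7) + 5 + ? → (3,1) = 85 − 56 = 29.
The remaining cell in column 2 is (2,2) = 85 − 60 = 25.
Row 2: 41 + 25 + 19 + 3 + ? = 85, so (2,5) = -3.
Using row 3: 29 + 13 + 1 + 35 + ? → (3,3) = 85 − 78 = 7.
The remaining cell in column 3 is (1,3) = 85 − 90 = -5.
Column 5 needs 85; the known cells sum to 64, so (5,5) = 21.
Row 1: 17 + 11 + (-5) + 23 + ? = 85, so (1,4) = 39.
Row 5: 5 + (-1) + 33 + 21 + ? = 85, so (5,4) = 27.

17 11 -5 39 23 / 41 25 19 3 -3 / 29 13 7 1 35 / -7 37 31 15 9 / 5 -1 33 27 21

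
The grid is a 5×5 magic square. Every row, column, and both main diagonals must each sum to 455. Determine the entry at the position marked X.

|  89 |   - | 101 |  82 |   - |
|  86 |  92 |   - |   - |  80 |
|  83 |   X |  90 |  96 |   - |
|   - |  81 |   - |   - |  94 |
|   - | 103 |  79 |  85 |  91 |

Row 5 must total 455; the given cells sum to 358, so (5,1) = 97.
From column 1, 455 − (89 + 86 + 83 + 97) gives (4,1) = 100.
Using main diagonal: 89 + 92 + 90 + 91 + ? → (4,4) = 455 − 362 = 93.
Row 4 must total 455; the given cells sum to 368, so (4,3) = 87.
Using column 3: 101 + 90 + 87 + 79 + ? → (2,3) = 455 − 357 = 98.
Column 4: 82 + 96 + 93 + 85 + ? = 455, so (2,4) = 99.
From anti-diagonal, 455 − (99 + 90 + 81 + 97) gives (1,5) = 88.
Row 1 must total 455; the given cells sum to 360, so (1,2) = 95.
The remaining cell in column 2 is (3,2) = 455 − 371 = 84.

84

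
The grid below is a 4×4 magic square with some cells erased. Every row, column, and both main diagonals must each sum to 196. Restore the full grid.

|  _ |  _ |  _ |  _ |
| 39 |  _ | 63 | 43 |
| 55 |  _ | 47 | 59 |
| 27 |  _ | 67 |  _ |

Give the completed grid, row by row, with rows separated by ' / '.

75 31 19 71 / 39 51 63 43 / 55 35 47 59 / 27 79 67 23

From row 2, 196 − (39 + 63 + 43) gives (2,2) = 51.
Using row 3: 55 + 47 + 59 + ? → (3,2) = 196 − 161 = 35.
The remaining cell in column 1 is (1,1) = 196 − 121 = 75.
From column 3, 196 − (63 + 47 + 67) gives (1,3) = 19.
Main diagonal: 75 + 51 + 47 + ? = 196, so (4,4) = 23.
From anti-diagonal, 196 − (63 + 35 + 27) gives (1,4) = 71.
From row 1, 196 − (75 + 19 + 71) gives (1,2) = 31.
Row 4: 27 + 67 + 23 + ? = 196, so (4,2) = 79.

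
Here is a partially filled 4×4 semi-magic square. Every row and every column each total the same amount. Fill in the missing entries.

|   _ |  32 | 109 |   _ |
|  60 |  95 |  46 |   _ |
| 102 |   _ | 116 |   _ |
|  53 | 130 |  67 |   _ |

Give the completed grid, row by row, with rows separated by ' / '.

123 32 109 74 / 60 95 46 137 / 102 81 116 39 / 53 130 67 88

Column 3 is already complete: 109 + 46 + 116 + 67 = 338, so that is the magic constant.
Using row 2: 60 + 95 + 46 + ? → (2,4) = 338 − 201 = 137.
Row 4: 53 + 130 + 67 + ? = 338, so (4,4) = 88.
The remaining cell in column 1 is (1,1) = 338 − 215 = 123.
Column 2 must total 338; the given cells sum to 257, so (3,2) = 81.
From row 1, 338 − (123 + 32 + 109) gives (1,4) = 74.
Row 3 must total 338; the given cells sum to 299, so (3,4) = 39.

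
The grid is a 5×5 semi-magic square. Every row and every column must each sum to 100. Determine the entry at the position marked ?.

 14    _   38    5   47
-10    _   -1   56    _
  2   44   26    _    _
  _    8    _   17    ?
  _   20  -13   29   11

From row 1, 100 − (14 + 38 + 5 + 47) gives (1,2) = -4.
Row 5: 20 + (-13) + 29 + 11 + ? = 100, so (5,1) = 53.
Column 1 needs 100; the known cells sum to 59, so (4,1) = 41.
Column 2 needs 100; the known cells sum to 68, so (2,2) = 32.
Column 3 must total 100; the given cells sum to 50, so (4,3) = 50.
Column 4 must total 100; the given cells sum to 107, so (3,4) = -7.
Using row 2: -10 + 32 + (-1) + 56 + ? → (2,5) = 100 − 77 = 23.
The remaining cell in row 3 is (3,5) = 100 − 65 = 35.
Row 4: 41 + 8 + 50 + 17 + ? = 100, so (4,5) = -16.

-16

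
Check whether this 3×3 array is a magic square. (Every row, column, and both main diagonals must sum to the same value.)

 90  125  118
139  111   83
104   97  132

Row 1: 90 + 125 + 118 = 333.
Row 2: 139 + 111 + 83 = 333.
Row 3: 104 + 97 + 132 = 333.
Column 1: 90 + 139 + 104 = 333.
Column 2: 125 + 111 + 97 = 333.
Column 3: 118 + 83 + 132 = 333.
Main diagonal: 90 + 111 + 132 = 333.
Anti-diagonal: 118 + 111 + 104 = 333.
All lines sum to 333.

Yes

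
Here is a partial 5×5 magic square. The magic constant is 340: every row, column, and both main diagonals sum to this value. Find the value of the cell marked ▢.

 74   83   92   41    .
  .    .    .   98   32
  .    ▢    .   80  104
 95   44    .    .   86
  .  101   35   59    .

47

From row 1, 340 − (74 + 83 + 92 + 41) gives (1,5) = 50.
Column 4 must total 340; the given cells sum to 278, so (4,4) = 62.
Column 5 must total 340; the given cells sum to 272, so (5,5) = 68.
Row 4 must total 340; the given cells sum to 287, so (4,3) = 53.
Using row 5: 101 + 35 + 59 + 68 + ? → (5,1) = 340 − 263 = 77.
Anti-diagonal must total 340; the given cells sum to 269, so (3,3) = 71.
Column 3 must total 340; the given cells sum to 251, so (2,3) = 89.
Main diagonal must total 340; the given cells sum to 275, so (2,2) = 65.
The remaining cell in row 2 is (2,1) = 340 − 284 = 56.
From column 1, 340 − (74 + 56 + 95 + 77) gives (3,1) = 38.
Column 2 must total 340; the given cells sum to 293, so (3,2) = 47.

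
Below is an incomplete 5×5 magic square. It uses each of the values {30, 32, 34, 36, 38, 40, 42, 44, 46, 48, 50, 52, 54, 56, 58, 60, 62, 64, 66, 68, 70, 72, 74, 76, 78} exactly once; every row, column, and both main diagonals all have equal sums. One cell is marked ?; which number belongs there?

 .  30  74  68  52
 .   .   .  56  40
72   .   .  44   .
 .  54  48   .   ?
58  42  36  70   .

The 25 entries sum to 1350, so each line sums to 1350/5 = 270.
Using row 1: 30 + 74 + 68 + 52 + ? → (1,1) = 270 − 224 = 46.
From row 5, 270 − (58 + 42 + 36 + 70) gives (5,5) = 64.
Column 4 needs 270; the known cells sum to 238, so (4,4) = 32.
Anti-diagonal must total 270; the given cells sum to 220, so (3,3) = 50.
Using column 3: 74 + 50 + 48 + 36 + ? → (2,3) = 270 − 208 = 62.
The remaining cell in main diagonal is (2,2) = 270 − 192 = 78.
Row 2 must total 270; the given cells sum to 236, so (2,1) = 34.
From column 1, 270 − (46 + 34 + 72 + 58) gives (4,1) = 60.
Column 2: 30 + 78 + 54 + 42 + ? = 270, so (3,2) = 66.
The remaining cell in row 3 is (3,5) = 270 − 232 = 38.
Row 4 needs 270; the known cells sum to 194, so (4,5) = 76.

76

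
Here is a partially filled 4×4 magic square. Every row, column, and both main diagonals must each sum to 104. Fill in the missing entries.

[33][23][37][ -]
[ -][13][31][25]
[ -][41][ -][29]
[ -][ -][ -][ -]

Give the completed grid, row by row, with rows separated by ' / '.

33 23 37 11 / 35 13 31 25 / 15 41 19 29 / 21 27 17 39

The remaining cell in row 1 is (1,4) = 104 − 93 = 11.
From row 2, 104 − (13 + 31 + 25) gives (2,1) = 35.
Column 2 must total 104; the given cells sum to 77, so (4,2) = 27.
From column 4, 104 − (11 + 25 + 29) gives (4,4) = 39.
Main diagonal needs 104; the known cells sum to 85, so (3,3) = 19.
Anti-diagonal needs 104; the known cells sum to 83, so (4,1) = 21.
From row 3, 104 − (41 + 19 + 29) gives (3,1) = 15.
The remaining cell in row 4 is (4,3) = 104 − 87 = 17.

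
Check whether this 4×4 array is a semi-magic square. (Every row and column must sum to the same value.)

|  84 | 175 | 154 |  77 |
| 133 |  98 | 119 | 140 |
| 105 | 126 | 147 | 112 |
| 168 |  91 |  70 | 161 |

Yes

Row 1: 84 + 175 + 154 + 77 = 490.
Row 2: 133 + 98 + 119 + 140 = 490.
Row 3: 105 + 126 + 147 + 112 = 490.
Row 4: 168 + 91 + 70 + 161 = 490.
Column 1: 84 + 133 + 105 + 168 = 490.
Column 2: 175 + 98 + 126 + 91 = 490.
Column 3: 154 + 119 + 147 + 70 = 490.
Column 4: 77 + 140 + 112 + 161 = 490.
All lines sum to 490.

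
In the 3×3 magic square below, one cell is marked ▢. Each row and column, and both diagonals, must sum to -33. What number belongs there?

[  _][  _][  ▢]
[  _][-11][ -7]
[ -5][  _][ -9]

Row 2: -11 + (-7) + ? = -33, so (2,1) = -15.
Row 3 must total -33; the given cells sum to -14, so (3,2) = -19.
The remaining cell in column 1 is (1,1) = -33 − (-20) = -13.
Column 2 must total -33; the given cells sum to -30, so (1,2) = -3.
Column 3 must total -33; the given cells sum to -16, so (1,3) = -17.

-17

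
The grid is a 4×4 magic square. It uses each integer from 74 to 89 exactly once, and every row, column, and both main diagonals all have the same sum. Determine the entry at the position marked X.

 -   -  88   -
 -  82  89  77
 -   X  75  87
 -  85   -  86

The entries are 74 through 89, which sum to 1304, so each line sums to 1304/4 = 326.
Row 2 needs 326; the known cells sum to 248, so (2,1) = 78.
From column 3, 326 − (88 + 89 + 75) gives (4,3) = 74.
From column 4, 326 − (77 + 87 + 86) gives (1,4) = 76.
From main diagonal, 326 − (82 + 75 + 86) gives (1,1) = 83.
Row 1 must total 326; the given cells sum to 247, so (1,2) = 79.
Using row 4: 85 + 74 + 86 + ? → (4,1) = 326 − 245 = 81.
Column 1: 83 + 78 + 81 + ? = 326, so (3,1) = 84.
The remaining cell in column 2 is (3,2) = 326 − 246 = 80.

80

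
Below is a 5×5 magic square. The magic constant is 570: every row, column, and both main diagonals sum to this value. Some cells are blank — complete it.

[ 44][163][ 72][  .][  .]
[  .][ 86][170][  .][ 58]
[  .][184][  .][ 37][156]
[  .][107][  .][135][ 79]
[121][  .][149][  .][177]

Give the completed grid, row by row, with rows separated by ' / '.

The remaining cell in column 2 is (5,2) = 570 − 540 = 30.
From column 5, 570 − (58 + 156 + 79 + 177) gives (1,5) = 100.
From main diagonal, 570 − (44 + 86 + 135 + 177) gives (3,3) = 128.
Anti-diagonal must total 570; the given cells sum to 456, so (2,4) = 114.
From row 1, 570 − (44 + 163 + 72 + 100) gives (1,4) = 191.
From row 2, 570 − (86 + 170 + 114 + 58) gives (2,1) = 142.
Row 3: 184 + 128 + 37 + 156 + ? = 570, so (3,1) = 65.
Using row 5: 121 + 30 + 149 + 177 + ? → (5,4) = 570 − 477 = 93.
Column 1 needs 570; the known cells sum to 372, so (4,1) = 198.
Column 3 must total 570; the given cells sum to 519, so (4,3) = 51.

44 163 72 191 100 / 142 86 170 114 58 / 65 184 128 37 156 / 198 107 51 135 79 / 121 30 149 93 177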